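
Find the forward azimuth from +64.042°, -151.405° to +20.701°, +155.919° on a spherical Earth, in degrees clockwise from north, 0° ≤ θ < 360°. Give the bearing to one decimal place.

Δλ = 155.919 − -151.405 = 307.324°; wrapped into (−180°, 180°]: -52.676°.
θ = atan2( sin Δλ · cos φ₂ , cos φ₁ · sin φ₂ − sin φ₁ · cos φ₂ · cos Δλ )
  = atan2(-0.74388, -0.35523) = -115.526° → normalised to [0°, 360°): 244.474°.

244.5°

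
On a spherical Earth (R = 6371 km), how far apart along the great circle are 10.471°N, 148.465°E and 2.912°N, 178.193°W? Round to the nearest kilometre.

Δλ = -178.193 − 148.465 = -326.658°; wrapped into (−180°, 180°]: 33.342°.
Δφ = 2.912 − 10.471 = -7.559°.
a = sin²(Δφ/2) + cos φ₁ · cos φ₂ · sin²(Δλ/2) = 0.085168.
c = 2·atan2(√a, √(1−a)) = 0.59229 rad → d = 6371·c ≈ 3773.48 km.

3773 km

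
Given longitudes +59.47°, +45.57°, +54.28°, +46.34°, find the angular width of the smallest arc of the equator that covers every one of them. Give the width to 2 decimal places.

13.90°

Sort the longitudes: +45.57°, +46.34°, +54.28°, +59.47°.
Eastward gaps between consecutive values (wrapping around): 0.77°, 7.94°, 5.19°, 346.10°.
Largest gap = 346.10° ⇒ minimal covering band is its complement: 360° − 346.10° = 13.90°.
Band runs from +45.57° eastward to +59.47°.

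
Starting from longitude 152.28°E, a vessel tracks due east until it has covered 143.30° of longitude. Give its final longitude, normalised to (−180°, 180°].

64.42°W

Start at +152.28°; shift +143.30° → +295.58°.
+295.58° lies outside (−180°, 180°]; subtract 360° → -64.42°.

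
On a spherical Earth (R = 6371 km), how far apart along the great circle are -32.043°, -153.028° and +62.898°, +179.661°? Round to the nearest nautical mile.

5849 nmi

Δλ = 179.661 − -153.028 = 332.689°; wrapped into (−180°, 180°]: -27.311°.
Δφ = 62.898 − -32.043 = 94.941°.
a = sin²(Δφ/2) + cos φ₁ · cos φ₂ · sin²(Δλ/2) = 0.564588.
c = 2·atan2(√a, √(1−a)) = 1.70033 rad → d = 6371·c ≈ 10832.83 km ≈ 5849.26 nmi.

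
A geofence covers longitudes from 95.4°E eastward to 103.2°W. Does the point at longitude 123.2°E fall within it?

Band width going east from +95.4° to -103.2°: ((-103.2 − 95.4) mod 360) = 161.4°.
Offset of +123.2° east of the west edge: ((123.2 − 95.4) mod 360) = 27.8°.
27.8° ≤ 161.4° ⇒ inside.

Yes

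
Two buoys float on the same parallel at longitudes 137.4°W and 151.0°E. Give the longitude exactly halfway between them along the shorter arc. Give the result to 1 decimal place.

Signed shortest Δλ from -137.4° to +151.0° is -71.6°.
Midpoint longitude = -137.4° + (-71.6°)/2 = -137.4° − 35.8° = -173.2°.
(The naïve average (-137.4 + +151.0)/2 = 6.8° is on the wrong side of the globe.)

173.2°W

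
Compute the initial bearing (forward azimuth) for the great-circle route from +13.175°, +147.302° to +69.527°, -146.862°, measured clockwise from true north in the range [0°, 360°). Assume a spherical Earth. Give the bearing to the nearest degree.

20°

Δλ = -146.862 − 147.302 = -294.164°; wrapped into (−180°, 180°]: 65.836°.
θ = atan2( sin Δλ · cos φ₂ , cos φ₁ · sin φ₂ − sin φ₁ · cos φ₂ · cos Δλ )
  = atan2(0.31912, 0.87954) = 19.942° → normalised to [0°, 360°): 19.942°.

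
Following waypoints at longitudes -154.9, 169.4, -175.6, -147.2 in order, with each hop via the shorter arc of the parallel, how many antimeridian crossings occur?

Leg 1: -154.9° → +169.4°, shortest Δλ = -35.7° (west) — crosses 180°.
Leg 2: +169.4° → -175.6°, shortest Δλ = 15.0° (east) — crosses 180°.
Leg 3: -175.6° → -147.2°, shortest Δλ = 28.4° (east) — does not cross 180°.
Total crossings: 2.

2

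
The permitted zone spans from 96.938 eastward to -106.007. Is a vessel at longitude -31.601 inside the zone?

No

Band width going east from +96.938° to -106.007°: ((-106.007 − 96.938) mod 360) = 157.055°.
Offset of -31.601° east of the west edge: ((-31.601 − 96.938) mod 360) = 231.461°.
231.461° > 157.055° ⇒ outside.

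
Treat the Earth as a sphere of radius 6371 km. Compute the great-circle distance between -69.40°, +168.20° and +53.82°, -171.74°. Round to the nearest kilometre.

Δλ = -171.74 − 168.20 = -339.94°; wrapped into (−180°, 180°]: 20.06°.
Δφ = 53.82 − -69.40 = 123.22°.
a = sin²(Δφ/2) + cos φ₁ · cos φ₂ · sin²(Δλ/2) = 0.780228.
c = 2·atan2(√a, √(1−a)) = 2.16573 rad → d = 6371·c ≈ 13797.88 km.

13798 km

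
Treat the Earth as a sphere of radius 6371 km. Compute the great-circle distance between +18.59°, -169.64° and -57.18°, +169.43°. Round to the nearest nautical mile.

4669 nmi

Δλ = 169.43 − -169.64 = 339.07°; wrapped into (−180°, 180°]: -20.93°.
Δφ = -57.18 − 18.59 = -75.77°.
a = sin²(Δφ/2) + cos φ₁ · cos φ₂ · sin²(Δλ/2) = 0.394041.
c = 2·atan2(√a, √(1−a)) = 1.35726 rad → d = 6371·c ≈ 8647.10 km ≈ 4669.06 nmi.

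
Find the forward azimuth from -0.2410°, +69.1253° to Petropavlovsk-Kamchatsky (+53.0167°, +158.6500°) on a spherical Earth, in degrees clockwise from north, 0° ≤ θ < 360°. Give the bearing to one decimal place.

37.0°

Δλ = 158.6500 − 69.1253 = 89.5247°.
θ = atan2( sin Δλ · cos φ₂ , cos φ₁ · sin φ₂ − sin φ₁ · cos φ₂ · cos Δλ )
  = atan2(0.60156, 0.79882) = 36.982° → normalised to [0°, 360°): 36.982°.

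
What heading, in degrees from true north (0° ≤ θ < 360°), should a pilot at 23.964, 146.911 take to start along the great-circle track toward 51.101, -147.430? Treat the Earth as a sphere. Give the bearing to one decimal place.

Δλ = -147.430 − 146.911 = -294.341°; wrapped into (−180°, 180°]: 65.659°.
θ = atan2( sin Δλ · cos φ₂ , cos φ₁ · sin φ₂ − sin φ₁ · cos φ₂ · cos Δλ )
  = atan2(0.57213, 0.60605) = 43.351° → normalised to [0°, 360°): 43.351°.

43.4°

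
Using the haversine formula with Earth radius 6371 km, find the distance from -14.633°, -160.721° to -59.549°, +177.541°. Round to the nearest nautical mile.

2863 nmi

Δλ = 177.541 − -160.721 = 338.262°; wrapped into (−180°, 180°]: -21.738°.
Δφ = -59.549 − -14.633 = -44.916°.
a = sin²(Δφ/2) + cos φ₁ · cos φ₂ · sin²(Δλ/2) = 0.163364.
c = 2·atan2(√a, √(1−a)) = 0.83217 rad → d = 6371·c ≈ 5301.77 km ≈ 2862.72 nmi.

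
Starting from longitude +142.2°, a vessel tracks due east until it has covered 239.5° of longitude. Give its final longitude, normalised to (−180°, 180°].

Start at +142.2°; shift +239.5° → +381.7°.
+381.7° lies outside (−180°, 180°]; subtract 360° → +21.7°.

+21.7°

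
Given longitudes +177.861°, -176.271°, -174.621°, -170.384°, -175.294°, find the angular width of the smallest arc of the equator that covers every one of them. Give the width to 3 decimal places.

11.755°

Sort the longitudes: -176.271°, -175.294°, -174.621°, -170.384°, +177.861°.
Eastward gaps between consecutive values (wrapping around): 0.977°, 0.673°, 4.237°, 348.245°, 5.868°.
Largest gap = 348.245° ⇒ minimal covering band is its complement: 360° − 348.245° = 11.755°.
Band runs from +177.861° eastward to -170.384°, crossing the antimeridian.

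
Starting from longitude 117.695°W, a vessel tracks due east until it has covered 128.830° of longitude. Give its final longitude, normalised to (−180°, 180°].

Start at -117.695°; shift +128.830° → +11.135°.
+11.135° already lies in (−180°, 180°].

11.135°E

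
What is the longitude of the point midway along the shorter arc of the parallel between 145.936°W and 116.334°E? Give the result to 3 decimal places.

165.199°E

Signed shortest Δλ from -145.936° to +116.334° is -97.730°.
Midpoint longitude = -145.936° + (-97.730°)/2 = -145.936° − 48.865° = -194.801°.
Normalise into (−180°, 180°]: +165.199°.
(The naïve average (-145.936 + +116.334)/2 = -14.801° is on the wrong side of the globe.)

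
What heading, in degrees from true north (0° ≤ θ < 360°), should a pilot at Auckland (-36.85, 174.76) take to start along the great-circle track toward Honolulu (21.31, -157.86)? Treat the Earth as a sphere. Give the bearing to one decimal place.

Δλ = -157.86 − 174.76 = -332.62°; wrapped into (−180°, 180°]: 27.38°.
θ = atan2( sin Δλ · cos φ₂ , cos φ₁ · sin φ₂ − sin φ₁ · cos φ₂ · cos Δλ )
  = atan2(0.42845, 0.78693) = 28.566° → normalised to [0°, 360°): 28.566°.

28.6°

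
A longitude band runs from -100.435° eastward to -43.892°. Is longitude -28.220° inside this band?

Band width going east from -100.435° to -43.892°: ((-43.892 − -100.435) mod 360) = 56.543°.
Offset of -28.220° east of the west edge: ((-28.220 − -100.435) mod 360) = 72.215°.
72.215° > 56.543° ⇒ outside.

No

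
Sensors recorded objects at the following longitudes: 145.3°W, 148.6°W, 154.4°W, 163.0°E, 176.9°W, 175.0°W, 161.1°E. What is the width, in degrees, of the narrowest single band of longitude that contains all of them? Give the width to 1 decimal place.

Sort the longitudes: -176.9°, -175.0°, -154.4°, -148.6°, -145.3°, +161.1°, +163.0°.
Eastward gaps between consecutive values (wrapping around): 1.9°, 20.6°, 5.8°, 3.3°, 306.4°, 1.9°, 20.1°.
Largest gap = 306.4° ⇒ minimal covering band is its complement: 360° − 306.4° = 53.6°.
Band runs from +161.1° eastward to -145.3°, crossing the antimeridian.

53.6°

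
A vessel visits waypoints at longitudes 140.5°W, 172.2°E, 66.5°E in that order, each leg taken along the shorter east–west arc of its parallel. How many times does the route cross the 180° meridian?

Leg 1: -140.5° → +172.2°, shortest Δλ = -47.3° (west) — crosses 180°.
Leg 2: +172.2° → +66.5°, shortest Δλ = -105.7° (west) — does not cross 180°.
Total crossings: 1.

1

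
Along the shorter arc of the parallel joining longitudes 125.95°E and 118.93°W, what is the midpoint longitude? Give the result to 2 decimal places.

Signed shortest Δλ from +125.95° to -118.93° is +115.12°.
Midpoint longitude = +125.95° + (+115.12°)/2 = +125.95° + 57.56° = +183.51°.
Normalise into (−180°, 180°]: -176.49°.
(The naïve average (+125.95 + -118.93)/2 = 3.51° is on the wrong side of the globe.)

176.49°W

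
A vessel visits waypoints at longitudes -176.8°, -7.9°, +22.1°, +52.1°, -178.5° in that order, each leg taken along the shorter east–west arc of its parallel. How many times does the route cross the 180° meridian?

Leg 1: -176.8° → -7.9°, shortest Δλ = 168.9° (east) — does not cross 180°.
Leg 2: -7.9° → +22.1°, shortest Δλ = 30.0° (east) — does not cross 180°.
Leg 3: +22.1° → +52.1°, shortest Δλ = 30.0° (east) — does not cross 180°.
Leg 4: +52.1° → -178.5°, shortest Δλ = 129.4° (east) — crosses 180°.
Total crossings: 1.

1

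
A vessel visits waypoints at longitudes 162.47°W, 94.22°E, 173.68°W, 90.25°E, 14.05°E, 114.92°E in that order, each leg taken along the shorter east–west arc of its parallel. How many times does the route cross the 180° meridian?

3

Leg 1: -162.47° → +94.22°, shortest Δλ = -103.31° (west) — crosses 180°.
Leg 2: +94.22° → -173.68°, shortest Δλ = 92.1° (east) — crosses 180°.
Leg 3: -173.68° → +90.25°, shortest Δλ = -96.07° (west) — crosses 180°.
Leg 4: +90.25° → +14.05°, shortest Δλ = -76.2° (west) — does not cross 180°.
Leg 5: +14.05° → +114.92°, shortest Δλ = 100.87° (east) — does not cross 180°.
Total crossings: 3.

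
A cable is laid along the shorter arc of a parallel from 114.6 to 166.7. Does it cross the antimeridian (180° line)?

Signed shortest Δλ = ((166.7 − 114.6 + 180) mod 360) − 180 = 52.1°.
Going east by 52.1° from +114.6° reaches +166.7° without touching 180°.

No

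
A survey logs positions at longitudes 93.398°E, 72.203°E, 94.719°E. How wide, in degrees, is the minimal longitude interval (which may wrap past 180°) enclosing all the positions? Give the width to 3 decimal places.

Sort the longitudes: +72.203°, +93.398°, +94.719°.
Eastward gaps between consecutive values (wrapping around): 21.195°, 1.321°, 337.484°.
Largest gap = 337.484° ⇒ minimal covering band is its complement: 360° − 337.484° = 22.516°.
Band runs from +72.203° eastward to +94.719°.

22.516°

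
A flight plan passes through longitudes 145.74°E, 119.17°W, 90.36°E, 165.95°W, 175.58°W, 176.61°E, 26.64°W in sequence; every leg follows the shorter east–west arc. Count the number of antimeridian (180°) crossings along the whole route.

5

Leg 1: +145.74° → -119.17°, shortest Δλ = 95.09° (east) — crosses 180°.
Leg 2: -119.17° → +90.36°, shortest Δλ = -150.47° (west) — crosses 180°.
Leg 3: +90.36° → -165.95°, shortest Δλ = 103.69° (east) — crosses 180°.
Leg 4: -165.95° → -175.58°, shortest Δλ = -9.63° (west) — does not cross 180°.
Leg 5: -175.58° → +176.61°, shortest Δλ = -7.81° (west) — crosses 180°.
Leg 6: +176.61° → -26.64°, shortest Δλ = 156.75° (east) — crosses 180°.
Total crossings: 5.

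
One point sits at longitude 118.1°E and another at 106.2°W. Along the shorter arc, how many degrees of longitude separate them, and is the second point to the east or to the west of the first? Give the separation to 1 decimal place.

135.7° east

Raw difference: -106.2 − 118.1 = -224.3°.
Normalise into (−180°, 180°]: -224.3° + 360° = 135.7°.
Positive ⇒ the second point lies to the east; separation 135.7°.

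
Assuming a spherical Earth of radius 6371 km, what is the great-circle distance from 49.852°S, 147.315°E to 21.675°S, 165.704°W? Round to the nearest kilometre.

Δλ = -165.704 − 147.315 = -313.019°; wrapped into (−180°, 180°]: 46.981°.
Δφ = -21.675 − -49.852 = 28.177°.
a = sin²(Δφ/2) + cos φ₁ · cos φ₂ · sin²(Δλ/2) = 0.154450.
c = 2·atan2(√a, √(1−a)) = 0.80779 rad → d = 6371·c ≈ 5146.41 km.

5146 km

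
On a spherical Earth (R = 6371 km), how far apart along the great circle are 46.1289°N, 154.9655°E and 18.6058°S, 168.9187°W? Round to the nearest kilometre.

8062 km

Δλ = -168.9187 − 154.9655 = -323.8842°; wrapped into (−180°, 180°]: 36.1158°.
Δφ = -18.6058 − 46.1289 = -64.7347°.
a = sin²(Δφ/2) + cos φ₁ · cos φ₂ · sin²(Δλ/2) = 0.349706.
c = 2·atan2(√a, √(1−a)) = 1.26549 rad → d = 6371·c ≈ 8062.42 km.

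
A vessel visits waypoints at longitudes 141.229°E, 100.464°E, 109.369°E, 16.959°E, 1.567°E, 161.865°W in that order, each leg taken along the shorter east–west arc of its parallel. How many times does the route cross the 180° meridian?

Leg 1: +141.229° → +100.464°, shortest Δλ = -40.765° (west) — does not cross 180°.
Leg 2: +100.464° → +109.369°, shortest Δλ = 8.905° (east) — does not cross 180°.
Leg 3: +109.369° → +16.959°, shortest Δλ = -92.41° (west) — does not cross 180°.
Leg 4: +16.959° → +1.567°, shortest Δλ = -15.392° (west) — does not cross 180°.
Leg 5: +1.567° → -161.865°, shortest Δλ = -163.432° (west) — does not cross 180°.
Total crossings: 0.

0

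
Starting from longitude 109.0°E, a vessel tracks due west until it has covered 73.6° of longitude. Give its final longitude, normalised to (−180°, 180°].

Start at +109.0°; shift −73.6° → +35.4°.
+35.4° already lies in (−180°, 180°].

35.4°E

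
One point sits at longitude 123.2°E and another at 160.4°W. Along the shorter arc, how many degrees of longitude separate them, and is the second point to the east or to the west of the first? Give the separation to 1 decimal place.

76.4° east

Raw difference: -160.4 − 123.2 = -283.6°.
Normalise into (−180°, 180°]: -283.6° + 360° = 76.4°.
Positive ⇒ the second point lies to the east; separation 76.4°.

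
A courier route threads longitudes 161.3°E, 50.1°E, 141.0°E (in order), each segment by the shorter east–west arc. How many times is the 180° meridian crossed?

0

Leg 1: +161.3° → +50.1°, shortest Δλ = -111.2° (west) — does not cross 180°.
Leg 2: +50.1° → +141.0°, shortest Δλ = 90.9° (east) — does not cross 180°.
Total crossings: 0.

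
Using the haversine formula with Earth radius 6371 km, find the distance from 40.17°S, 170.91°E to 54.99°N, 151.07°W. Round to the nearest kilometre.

11180 km

Δλ = -151.07 − 170.91 = -321.98°; wrapped into (−180°, 180°]: 38.02°.
Δφ = 54.99 − -40.17 = 95.16°.
a = sin²(Δφ/2) + cos φ₁ · cos φ₂ · sin²(Δλ/2) = 0.591484.
c = 2·atan2(√a, √(1−a)) = 1.75480 rad → d = 6371·c ≈ 11179.83 km.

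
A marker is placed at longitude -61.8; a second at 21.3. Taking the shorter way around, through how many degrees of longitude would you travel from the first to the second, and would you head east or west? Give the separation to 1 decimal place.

Raw difference: 21.3 − -61.8 = 83.1°.
Normalise into (−180°, 180°]: 83.1° stays 83.1°.
Positive ⇒ the second point lies to the east; separation 83.1°.

83.1° east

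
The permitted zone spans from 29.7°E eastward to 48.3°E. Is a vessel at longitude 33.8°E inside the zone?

Yes

Band width going east from +29.7° to +48.3°: ((48.3 − 29.7) mod 360) = 18.6°.
Offset of +33.8° east of the west edge: ((33.8 − 29.7) mod 360) = 4.1°.
4.1° ≤ 18.6° ⇒ inside.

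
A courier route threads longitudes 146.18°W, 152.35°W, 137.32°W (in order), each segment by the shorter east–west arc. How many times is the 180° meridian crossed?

Leg 1: -146.18° → -152.35°, shortest Δλ = -6.17° (west) — does not cross 180°.
Leg 2: -152.35° → -137.32°, shortest Δλ = 15.03° (east) — does not cross 180°.
Total crossings: 0.

0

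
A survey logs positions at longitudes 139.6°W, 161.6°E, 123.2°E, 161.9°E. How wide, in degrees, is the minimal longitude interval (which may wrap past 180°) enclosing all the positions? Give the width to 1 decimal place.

Sort the longitudes: -139.6°, +123.2°, +161.6°, +161.9°.
Eastward gaps between consecutive values (wrapping around): 262.8°, 38.4°, 0.3°, 58.5°.
Largest gap = 262.8° ⇒ minimal covering band is its complement: 360° − 262.8° = 97.2°.
Band runs from +123.2° eastward to -139.6°, crossing the antimeridian.

97.2°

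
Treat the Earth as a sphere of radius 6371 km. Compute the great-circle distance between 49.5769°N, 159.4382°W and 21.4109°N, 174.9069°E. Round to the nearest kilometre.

Δλ = 174.9069 − -159.4382 = 334.3451°; wrapped into (−180°, 180°]: -25.6549°.
Δφ = 21.4109 − 49.5769 = -28.1660°.
a = sin²(Δφ/2) + cos φ₁ · cos φ₂ · sin²(Δλ/2) = 0.088964.
c = 2·atan2(√a, √(1−a)) = 0.60576 rad → d = 6371·c ≈ 3859.27 km.

3859 km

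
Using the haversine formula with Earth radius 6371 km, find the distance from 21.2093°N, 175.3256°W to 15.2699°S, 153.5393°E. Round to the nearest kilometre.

Δλ = 153.5393 − -175.3256 = 328.8649°; wrapped into (−180°, 180°]: -31.1351°.
Δφ = -15.2699 − 21.2093 = -36.4792°.
a = sin²(Δφ/2) + cos φ₁ · cos φ₂ · sin²(Δλ/2) = 0.162739.
c = 2·atan2(√a, √(1−a)) = 0.83048 rad → d = 6371·c ≈ 5290.99 km.

5291 km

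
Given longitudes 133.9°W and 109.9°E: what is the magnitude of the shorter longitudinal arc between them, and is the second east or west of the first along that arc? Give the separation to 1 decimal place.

116.2° west

Raw difference: 109.9 − -133.9 = 243.8°.
Normalise into (−180°, 180°]: 243.8° − 360° = -116.2°.
Negative ⇒ the second point lies to the west; separation 116.2°.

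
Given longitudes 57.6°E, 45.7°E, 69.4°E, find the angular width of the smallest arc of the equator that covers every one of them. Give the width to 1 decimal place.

Sort the longitudes: +45.7°, +57.6°, +69.4°.
Eastward gaps between consecutive values (wrapping around): 11.9°, 11.8°, 336.3°.
Largest gap = 336.3° ⇒ minimal covering band is its complement: 360° − 336.3° = 23.7°.
Band runs from +45.7° eastward to +69.4°.

23.7°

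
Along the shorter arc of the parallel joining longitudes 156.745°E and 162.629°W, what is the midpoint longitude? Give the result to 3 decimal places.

177.058°E

Signed shortest Δλ from +156.745° to -162.629° is +40.626°.
Midpoint longitude = +156.745° + (+40.626°)/2 = +156.745° + 20.313° = +177.058°.
(The naïve average (+156.745 + -162.629)/2 = -2.942° is on the wrong side of the globe.)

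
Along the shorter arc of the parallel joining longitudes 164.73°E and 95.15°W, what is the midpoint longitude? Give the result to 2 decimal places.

Signed shortest Δλ from +164.73° to -95.15° is +100.12°.
Midpoint longitude = +164.73° + (+100.12°)/2 = +164.73° + 50.06° = +214.79°.
Normalise into (−180°, 180°]: -145.21°.
(The naïve average (+164.73 + -95.15)/2 = 34.79° is on the wrong side of the globe.)

145.21°W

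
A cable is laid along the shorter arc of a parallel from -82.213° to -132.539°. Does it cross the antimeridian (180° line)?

Signed shortest Δλ = ((-132.539 − -82.213 + 180) mod 360) − 180 = -50.326°.
Going west by 50.326° from -82.213° reaches -132.539° without touching 180°.

No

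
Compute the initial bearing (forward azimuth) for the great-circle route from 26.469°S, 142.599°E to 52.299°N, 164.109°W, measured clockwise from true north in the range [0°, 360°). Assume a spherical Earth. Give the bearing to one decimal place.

29.4°

Δλ = -164.109 − 142.599 = -306.708°; wrapped into (−180°, 180°]: 53.292°.
θ = atan2( sin Δλ · cos φ₂ , cos φ₁ · sin φ₂ − sin φ₁ · cos φ₂ · cos Δλ )
  = atan2(0.49027, 0.87120) = 29.369° → normalised to [0°, 360°): 29.369°.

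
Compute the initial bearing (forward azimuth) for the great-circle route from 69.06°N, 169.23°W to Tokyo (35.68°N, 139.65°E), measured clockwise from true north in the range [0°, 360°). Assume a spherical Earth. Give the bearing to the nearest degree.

Δλ = 139.65 − -169.23 = 308.88°; wrapped into (−180°, 180°]: -51.12°.
θ = atan2( sin Δλ · cos φ₂ , cos φ₁ · sin φ₂ − sin φ₁ · cos φ₂ · cos Δλ )
  = atan2(-0.63233, -0.26774) = -112.949° → normalised to [0°, 360°): 247.051°.

247°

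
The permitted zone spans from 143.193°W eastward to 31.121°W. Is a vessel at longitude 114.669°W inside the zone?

Yes

Band width going east from -143.193° to -31.121°: ((-31.121 − -143.193) mod 360) = 112.072°.
Offset of -114.669° east of the west edge: ((-114.669 − -143.193) mod 360) = 28.524°.
28.524° ≤ 112.072° ⇒ inside.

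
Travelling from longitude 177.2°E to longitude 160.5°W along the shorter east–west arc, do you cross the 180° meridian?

Naïve |-160.5 − 177.2| = 337.7° > 180°, so the shorter arc goes the other way round — across 180°.
Signed shortest Δλ = ((-160.5 − 177.2 + 180) mod 360) − 180 = 22.3°.
Going east by 22.3° from +177.2° passes through 180° before reaching -160.5°.

Yes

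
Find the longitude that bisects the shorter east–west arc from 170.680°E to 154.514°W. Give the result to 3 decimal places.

Signed shortest Δλ from +170.680° to -154.514° is +34.806°.
Midpoint longitude = +170.680° + (+34.806°)/2 = +170.680° + 17.403° = +188.083°.
Normalise into (−180°, 180°]: -171.917°.
(The naïve average (+170.680 + -154.514)/2 = 8.083° is on the wrong side of the globe.)

171.917°W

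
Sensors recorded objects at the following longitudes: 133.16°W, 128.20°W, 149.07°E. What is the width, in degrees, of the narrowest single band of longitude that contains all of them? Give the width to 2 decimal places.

Sort the longitudes: -133.16°, -128.20°, +149.07°.
Eastward gaps between consecutive values (wrapping around): 4.96°, 277.27°, 77.77°.
Largest gap = 277.27° ⇒ minimal covering band is its complement: 360° − 277.27° = 82.73°.
Band runs from +149.07° eastward to -128.20°, crossing the antimeridian.

82.73°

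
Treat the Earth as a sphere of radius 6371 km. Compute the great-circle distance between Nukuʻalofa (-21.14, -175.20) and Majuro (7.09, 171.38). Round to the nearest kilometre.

3464 km

Δλ = 171.38 − -175.20 = 346.58°; wrapped into (−180°, 180°]: -13.42°.
Δφ = 7.09 − -21.14 = 28.23°.
a = sin²(Δφ/2) + cos φ₁ · cos φ₂ · sin²(Δλ/2) = 0.072108.
c = 2·atan2(√a, √(1−a)) = 0.54373 rad → d = 6371·c ≈ 3464.13 km.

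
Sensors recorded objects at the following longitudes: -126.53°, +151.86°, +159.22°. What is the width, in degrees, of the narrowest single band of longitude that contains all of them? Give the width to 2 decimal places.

81.61°

Sort the longitudes: -126.53°, +151.86°, +159.22°.
Eastward gaps between consecutive values (wrapping around): 278.39°, 7.36°, 74.25°.
Largest gap = 278.39° ⇒ minimal covering band is its complement: 360° − 278.39° = 81.61°.
Band runs from +151.86° eastward to -126.53°, crossing the antimeridian.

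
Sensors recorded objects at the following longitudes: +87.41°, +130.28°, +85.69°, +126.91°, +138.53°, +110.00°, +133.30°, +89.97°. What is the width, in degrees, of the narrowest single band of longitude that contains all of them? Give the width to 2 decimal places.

52.84°

Sort the longitudes: +85.69°, +87.41°, +89.97°, +110.00°, +126.91°, +130.28°, +133.30°, +138.53°.
Eastward gaps between consecutive values (wrapping around): 1.72°, 2.56°, 20.03°, 16.91°, 3.37°, 3.02°, 5.23°, 307.16°.
Largest gap = 307.16° ⇒ minimal covering band is its complement: 360° − 307.16° = 52.84°.
Band runs from +85.69° eastward to +138.53°.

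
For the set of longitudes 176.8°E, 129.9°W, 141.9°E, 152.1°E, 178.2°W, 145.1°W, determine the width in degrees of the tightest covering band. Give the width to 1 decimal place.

Sort the longitudes: -178.2°, -145.1°, -129.9°, +141.9°, +152.1°, +176.8°.
Eastward gaps between consecutive values (wrapping around): 33.1°, 15.2°, 271.8°, 10.2°, 24.7°, 5.0°.
Largest gap = 271.8° ⇒ minimal covering band is its complement: 360° − 271.8° = 88.2°.
Band runs from +141.9° eastward to -129.9°, crossing the antimeridian.

88.2°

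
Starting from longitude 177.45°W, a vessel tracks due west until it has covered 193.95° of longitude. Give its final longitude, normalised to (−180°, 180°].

11.40°W

Start at -177.45°; shift −193.95° → -371.40°.
-371.40° lies outside (−180°, 180°]; add 360° → -11.40°.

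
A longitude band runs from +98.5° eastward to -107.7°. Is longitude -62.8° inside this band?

Band width going east from +98.5° to -107.7°: ((-107.7 − 98.5) mod 360) = 153.8°.
Offset of -62.8° east of the west edge: ((-62.8 − 98.5) mod 360) = 198.7°.
198.7° > 153.8° ⇒ outside.

No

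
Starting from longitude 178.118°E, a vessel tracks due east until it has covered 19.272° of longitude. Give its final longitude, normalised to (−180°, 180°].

162.610°W

Start at +178.118°; shift +19.272° → +197.390°.
+197.390° lies outside (−180°, 180°]; subtract 360° → -162.610°.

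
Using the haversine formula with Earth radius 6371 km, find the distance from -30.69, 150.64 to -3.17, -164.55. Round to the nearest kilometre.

Δλ = -164.55 − 150.64 = -315.19°; wrapped into (−180°, 180°]: 44.81°.
Δφ = -3.17 − -30.69 = 27.52°.
a = sin²(Δφ/2) + cos φ₁ · cos φ₂ · sin²(Δλ/2) = 0.181313.
c = 2·atan2(√a, √(1−a)) = 0.87971 rad → d = 6371·c ≈ 5604.64 km.

5605 km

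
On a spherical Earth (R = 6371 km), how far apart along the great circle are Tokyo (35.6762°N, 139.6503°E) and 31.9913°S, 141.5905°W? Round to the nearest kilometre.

Δλ = -141.5905 − 139.6503 = -281.2408°; wrapped into (−180°, 180°]: 78.7592°.
Δφ = -31.9913 − 35.6762 = -67.6675°.
a = sin²(Δφ/2) + cos φ₁ · cos φ₂ · sin²(Δλ/2) = 0.587338.
c = 2·atan2(√a, √(1−a)) = 1.74637 rad → d = 6371·c ≈ 11126.14 km.

11126 km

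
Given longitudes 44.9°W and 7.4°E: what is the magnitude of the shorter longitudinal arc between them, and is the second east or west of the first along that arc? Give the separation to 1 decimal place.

Raw difference: 7.4 − -44.9 = 52.3°.
Normalise into (−180°, 180°]: 52.3° stays 52.3°.
Positive ⇒ the second point lies to the east; separation 52.3°.

52.3° east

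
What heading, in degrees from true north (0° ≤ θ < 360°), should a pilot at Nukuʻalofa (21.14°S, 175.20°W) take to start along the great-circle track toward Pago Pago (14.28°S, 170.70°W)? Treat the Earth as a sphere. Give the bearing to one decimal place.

32.7°

Δλ = -170.70 − -175.20 = 4.50°.
θ = atan2( sin Δλ · cos φ₂ , cos φ₁ · sin φ₂ − sin φ₁ · cos φ₂ · cos Δλ )
  = atan2(0.07603, 0.11837) = 32.715° → normalised to [0°, 360°): 32.715°.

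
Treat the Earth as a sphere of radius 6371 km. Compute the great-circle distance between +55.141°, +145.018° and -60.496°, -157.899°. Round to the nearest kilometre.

Δλ = -157.899 − 145.018 = -302.917°; wrapped into (−180°, 180°]: 57.083°.
Δφ = -60.496 − 55.141 = -115.637°.
a = sin²(Δφ/2) + cos φ₁ · cos φ₂ · sin²(Δλ/2) = 0.780593.
c = 2·atan2(√a, √(1−a)) = 2.16662 rad → d = 6371·c ≈ 13803.51 km.

13804 km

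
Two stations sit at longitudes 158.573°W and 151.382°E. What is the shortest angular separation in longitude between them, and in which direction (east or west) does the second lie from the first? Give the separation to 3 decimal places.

50.045° west

Raw difference: 151.382 − -158.573 = 309.955°.
Normalise into (−180°, 180°]: 309.955° − 360° = -50.045°.
Negative ⇒ the second point lies to the west; separation 50.045°.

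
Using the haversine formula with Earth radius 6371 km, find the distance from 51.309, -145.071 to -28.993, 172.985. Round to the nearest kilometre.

Δλ = 172.985 − -145.071 = 318.056°; wrapped into (−180°, 180°]: -41.944°.
Δφ = -28.993 − 51.309 = -80.302°.
a = sin²(Δφ/2) + cos φ₁ · cos φ₂ · sin²(Δλ/2) = 0.485815.
c = 2·atan2(√a, √(1−a)) = 1.54242 rad → d = 6371·c ≈ 9826.78 km.

9827 km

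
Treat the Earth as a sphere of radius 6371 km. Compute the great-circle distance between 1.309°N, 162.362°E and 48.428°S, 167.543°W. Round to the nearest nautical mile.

Δλ = -167.543 − 162.362 = -329.905°; wrapped into (−180°, 180°]: 30.095°.
Δφ = -48.428 − 1.309 = -49.737°.
a = sin²(Δφ/2) + cos φ₁ · cos φ₂ · sin²(Δλ/2) = 0.221565.
c = 2·atan2(√a, √(1−a)) = 0.98018 rad → d = 6371·c ≈ 6244.76 km ≈ 3371.90 nmi.

3372 nmi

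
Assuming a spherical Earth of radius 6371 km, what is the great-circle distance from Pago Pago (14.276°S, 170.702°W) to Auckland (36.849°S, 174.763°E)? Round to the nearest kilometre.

Δλ = 174.763 − -170.702 = 345.465°; wrapped into (−180°, 180°]: -14.535°.
Δφ = -36.849 − -14.276 = -22.573°.
a = sin²(Δφ/2) + cos φ₁ · cos φ₂ · sin²(Δλ/2) = 0.050715.
c = 2·atan2(√a, √(1−a)) = 0.45429 rad → d = 6371·c ≈ 2894.31 km.

2894 km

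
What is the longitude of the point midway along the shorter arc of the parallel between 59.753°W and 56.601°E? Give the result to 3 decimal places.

1.576°W

Signed shortest Δλ from -59.753° to +56.601° is +116.354°.
Midpoint longitude = -59.753° + (+116.354°)/2 = -59.753° + 58.177° = -1.576°.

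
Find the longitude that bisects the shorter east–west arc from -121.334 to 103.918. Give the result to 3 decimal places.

+171.292°

Signed shortest Δλ from -121.334° to +103.918° is -134.748°.
Midpoint longitude = -121.334° + (-134.748°)/2 = -121.334° − 67.374° = -188.708°.
Normalise into (−180°, 180°]: +171.292°.
(The naïve average (-121.334 + +103.918)/2 = -8.708° is on the wrong side of the globe.)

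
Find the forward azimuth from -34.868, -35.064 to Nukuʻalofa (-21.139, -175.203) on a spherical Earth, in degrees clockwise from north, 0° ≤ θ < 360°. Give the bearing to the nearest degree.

Δλ = -175.203 − -35.064 = -140.139°.
θ = atan2( sin Δλ · cos φ₂ , cos φ₁ · sin φ₂ − sin φ₁ · cos φ₂ · cos Δλ )
  = atan2(-0.59780, -0.70519) = -139.712° → normalised to [0°, 360°): 220.288°.

220°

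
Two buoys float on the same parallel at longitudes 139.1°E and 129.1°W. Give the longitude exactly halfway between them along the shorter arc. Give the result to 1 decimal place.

175.0°W

Signed shortest Δλ from +139.1° to -129.1° is +91.8°.
Midpoint longitude = +139.1° + (+91.8°)/2 = +139.1° + 45.9° = +185.0°.
Normalise into (−180°, 180°]: -175.0°.
(The naïve average (+139.1 + -129.1)/2 = 5.0° is on the wrong side of the globe.)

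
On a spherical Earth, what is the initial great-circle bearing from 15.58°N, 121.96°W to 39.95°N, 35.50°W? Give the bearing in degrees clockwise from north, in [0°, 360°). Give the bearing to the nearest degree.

Δλ = -35.50 − -121.96 = 86.46°.
θ = atan2( sin Δλ · cos φ₂ , cos φ₁ · sin φ₂ − sin φ₁ · cos φ₂ · cos Δλ )
  = atan2(0.76514, 0.60581) = 51.629° → normalised to [0°, 360°): 51.629°.

52°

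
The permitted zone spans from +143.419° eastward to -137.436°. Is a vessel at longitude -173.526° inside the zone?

Band width going east from +143.419° to -137.436°: ((-137.436 − 143.419) mod 360) = 79.145°.
Offset of -173.526° east of the west edge: ((-173.526 − 143.419) mod 360) = 43.055°.
43.055° ≤ 79.145° ⇒ inside.

Yes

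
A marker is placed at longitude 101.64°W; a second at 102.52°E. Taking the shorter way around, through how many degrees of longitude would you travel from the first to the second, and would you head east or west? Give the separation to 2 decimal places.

Raw difference: 102.52 − -101.64 = 204.16°.
Normalise into (−180°, 180°]: 204.16° − 360° = -155.84°.
Negative ⇒ the second point lies to the west; separation 155.84°.

155.84° west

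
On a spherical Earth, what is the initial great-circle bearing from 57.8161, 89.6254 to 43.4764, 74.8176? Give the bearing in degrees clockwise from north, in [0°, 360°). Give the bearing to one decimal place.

219.2°

Δλ = 74.8176 − 89.6254 = -14.8078°.
θ = atan2( sin Δλ · cos φ₂ , cos φ₁ · sin φ₂ − sin φ₁ · cos φ₂ · cos Δλ )
  = atan2(-0.18546, -0.22727) = -140.785° → normalised to [0°, 360°): 219.215°.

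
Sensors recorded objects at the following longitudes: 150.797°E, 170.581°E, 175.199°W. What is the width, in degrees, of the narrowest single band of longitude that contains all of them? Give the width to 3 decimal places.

Sort the longitudes: -175.199°, +150.797°, +170.581°.
Eastward gaps between consecutive values (wrapping around): 325.996°, 19.784°, 14.220°.
Largest gap = 325.996° ⇒ minimal covering band is its complement: 360° − 325.996° = 34.004°.
Band runs from +150.797° eastward to -175.199°, crossing the antimeridian.

34.004°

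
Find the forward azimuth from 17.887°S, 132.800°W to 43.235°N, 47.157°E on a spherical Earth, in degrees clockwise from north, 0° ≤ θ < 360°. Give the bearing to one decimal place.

0.1°

Δλ = 47.157 − -132.800 = 179.957°.
θ = atan2( sin Δλ · cos φ₂ , cos φ₁ · sin φ₂ − sin φ₁ · cos φ₂ · cos Δλ )
  = atan2(0.00055, 0.42812) = 0.073° → normalised to [0°, 360°): 0.073°.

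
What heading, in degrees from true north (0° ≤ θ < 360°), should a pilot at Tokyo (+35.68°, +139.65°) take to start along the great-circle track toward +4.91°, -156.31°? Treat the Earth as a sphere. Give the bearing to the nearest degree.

102°

Δλ = -156.31 − 139.65 = -295.96°; wrapped into (−180°, 180°]: 64.04°.
θ = atan2( sin Δλ · cos φ₂ , cos φ₁ · sin φ₂ − sin φ₁ · cos φ₂ · cos Δλ )
  = atan2(0.89580, -0.18486) = 101.660° → normalised to [0°, 360°): 101.660°.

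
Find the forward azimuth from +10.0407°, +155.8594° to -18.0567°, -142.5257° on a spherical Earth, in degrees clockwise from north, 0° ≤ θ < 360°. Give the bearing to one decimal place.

114.7°

Δλ = -142.5257 − 155.8594 = -298.3851°; wrapped into (−180°, 180°]: 61.6149°.
θ = atan2( sin Δλ · cos φ₂ , cos φ₁ · sin φ₂ − sin φ₁ · cos φ₂ · cos Δλ )
  = atan2(0.83644, -0.38401) = 114.660° → normalised to [0°, 360°): 114.660°.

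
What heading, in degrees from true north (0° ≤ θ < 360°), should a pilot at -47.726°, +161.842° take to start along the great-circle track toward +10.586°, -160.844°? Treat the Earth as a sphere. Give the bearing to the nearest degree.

40°

Δλ = -160.844 − 161.842 = -322.686°; wrapped into (−180°, 180°]: 37.314°.
θ = atan2( sin Δλ · cos φ₂ , cos φ₁ · sin φ₂ − sin φ₁ · cos φ₂ · cos Δλ )
  = atan2(0.59587, 0.70205) = 40.323° → normalised to [0°, 360°): 40.323°.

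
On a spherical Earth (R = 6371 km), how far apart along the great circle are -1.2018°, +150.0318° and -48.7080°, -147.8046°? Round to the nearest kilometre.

Δλ = -147.8046 − 150.0318 = -297.8364°; wrapped into (−180°, 180°]: 62.1636°.
Δφ = -48.7080 − -1.2018 = -47.5062°.
a = sin²(Δφ/2) + cos φ₁ · cos φ₂ · sin²(Δλ/2) = 0.338086.
c = 2·atan2(√a, √(1−a)) = 1.24102 rad → d = 6371·c ≈ 7906.56 km.

7907 km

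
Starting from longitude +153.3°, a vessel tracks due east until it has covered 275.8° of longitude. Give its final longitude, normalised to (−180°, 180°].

Start at +153.3°; shift +275.8° → +429.1°.
+429.1° lies outside (−180°, 180°]; subtract 360° → +69.1°.

+69.1°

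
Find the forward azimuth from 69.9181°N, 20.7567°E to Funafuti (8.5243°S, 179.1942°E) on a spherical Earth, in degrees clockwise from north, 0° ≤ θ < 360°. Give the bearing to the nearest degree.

Δλ = 179.1942 − 20.7567 = 158.4375°.
θ = atan2( sin Δλ · cos φ₂ , cos φ₁ · sin φ₂ − sin φ₁ · cos φ₂ · cos Δλ )
  = atan2(0.36346, 0.81293) = 24.089° → normalised to [0°, 360°): 24.089°.

24°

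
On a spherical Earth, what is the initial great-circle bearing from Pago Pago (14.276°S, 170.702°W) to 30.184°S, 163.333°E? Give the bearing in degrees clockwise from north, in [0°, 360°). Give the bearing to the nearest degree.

232°

Δλ = 163.333 − -170.702 = 334.035°; wrapped into (−180°, 180°]: -25.965°.
θ = atan2( sin Δλ · cos φ₂ , cos φ₁ · sin φ₂ − sin φ₁ · cos φ₂ · cos Δλ )
  = atan2(-0.37846, -0.29561) = -127.993° → normalised to [0°, 360°): 232.007°.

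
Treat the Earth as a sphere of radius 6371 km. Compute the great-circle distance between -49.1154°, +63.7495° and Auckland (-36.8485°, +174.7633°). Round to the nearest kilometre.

8295 km

Δλ = 174.7633 − 63.7495 = 111.0138°.
Δφ = -36.8485 − -49.1154 = 12.2669°.
a = sin²(Δφ/2) + cos φ₁ · cos φ₂ · sin²(Δλ/2) = 0.367215.
c = 2·atan2(√a, √(1−a)) = 1.30200 rad → d = 6371·c ≈ 8295.06 km.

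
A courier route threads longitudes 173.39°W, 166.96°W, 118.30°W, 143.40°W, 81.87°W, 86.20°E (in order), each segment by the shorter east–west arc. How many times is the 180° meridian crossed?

0

Leg 1: -173.39° → -166.96°, shortest Δλ = 6.43° (east) — does not cross 180°.
Leg 2: -166.96° → -118.30°, shortest Δλ = 48.66° (east) — does not cross 180°.
Leg 3: -118.30° → -143.40°, shortest Δλ = -25.1° (west) — does not cross 180°.
Leg 4: -143.40° → -81.87°, shortest Δλ = 61.53° (east) — does not cross 180°.
Leg 5: -81.87° → +86.20°, shortest Δλ = 168.07° (east) — does not cross 180°.
Total crossings: 0.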